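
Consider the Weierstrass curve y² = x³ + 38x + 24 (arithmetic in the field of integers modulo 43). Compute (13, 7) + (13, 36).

The two points share x = 13 and their y-coordinates satisfy 7 + 36 ≡ 0 (mod 43), so they are inverses. Their sum is O.

O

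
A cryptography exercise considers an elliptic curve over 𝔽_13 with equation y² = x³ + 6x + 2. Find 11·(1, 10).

Write G = (1, 10).
Double-and-add on 11 = (1011)₂. Start with G = (1, 10) for the leading 1-bit.
double: tangent at (1, 10): λ = (3·1² + 6)/(2·10) ≡ 9/7. 7⁻¹ ≡ 2 (mod 13), so λ ≡ 9·2 ≡ 5.
  x = λ² - 1 - 1 = 25 - 2 ≡ 10; y = λ·(1 - 10) - 10 ≡ 10. → (10, 10)
double: tangent at (10, 10): λ = (3·10² + 6)/(2·10) ≡ 7/7. 7⁻¹ ≡ 2 (mod 13) since 7·2 = 14 ≡ 1, so λ ≡ 7·2 ≡ 1.
  x = λ² - 10 - 10 = 1 - 20 ≡ 7; y = λ·(10 - 7) - 10 ≡ 6. → (7, 6)
add G: (7, 6) + (1, 10). λ = (10 - 6)/(1 - 7) ≡ 4/7 mod 13. 7⁻¹ ≡ 2 (mod 13), so λ ≡ 8.
  x = λ² - 7 - 1 = 64 - 8 ≡ 4; y = λ·(7 - 4) - 6 ≡ 5. → (4, 5)
double: tangent at (4, 5): λ = (3·4² + 6)/(2·5) ≡ 2/10. 10⁻¹ ≡ 4 (mod 13), so λ ≡ 2·4 ≡ 8.
  x = λ² - 4 - 4 = 64 - 8 ≡ 4; y = λ·(4 - 4) - 5 ≡ 8. → (4, 8)
add G: (4, 8) + (1, 10). λ = (10 - 8)/(1 - 4) ≡ 2/10 mod 13. 10⁻¹ ≡ 4 (mod 13) since 10·4 = 40 ≡ 1, so λ ≡ 8.
  x = λ² - 4 - 1 = 64 - 5 ≡ 7; y = λ·(4 - 7) - 8 ≡ 7. → (7, 7)

(7, 7)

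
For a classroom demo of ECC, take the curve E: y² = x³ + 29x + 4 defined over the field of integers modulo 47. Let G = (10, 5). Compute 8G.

Double-and-add on 8 = (1000)₂. Start with G = (10, 5) for the leading 1-bit.
double: tangent at (10, 5): λ = (3·10² + 29)/(2·5) ≡ 0/10. 10⁻¹ ≡ 33 (mod 47), so λ ≡ 0·33 ≡ 0.
  x = λ² - 10 - 10 = 0 - 20 ≡ 27; y = λ·(10 - 27) - 5 ≡ 42. → (27, 42)
double: tangent at (27, 42): λ = (3·27² + 29)/(2·42) ≡ 7/37. 37⁻¹ ≡ 14 (mod 47) since 37·14 = 518 ≡ 1, so λ ≡ 7·14 ≡ 4.
  x = λ² - 27 - 27 = 16 - 54 ≡ 9; y = λ·(27 - 9) - 42 ≡ 30. → (9, 30)
double: tangent at (9, 30): λ = (3·9² + 29)/(2·30) ≡ 37/13. 13⁻¹ ≡ 29 (mod 47) since 13·29 = 377 ≡ 1, so λ ≡ 37·29 ≡ 39.
  x = λ² - 9 - 9 = 1521 - 18 ≡ 46; y = λ·(9 - 46) - 30 ≡ 31. → (46, 31)

(46, 31)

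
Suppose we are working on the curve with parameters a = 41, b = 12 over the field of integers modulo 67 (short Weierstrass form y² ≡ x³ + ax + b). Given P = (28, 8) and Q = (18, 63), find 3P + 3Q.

(37, 49)

First 3P:
Repeated addition: build up to 3P.
2P: tangent at (28, 8): λ = (3·28² + 41)/(2·8) ≡ 48/16. 16⁻¹ ≡ 21 (mod 67) since 16·21 = 336 ≡ 1, so λ ≡ 48·21 ≡ 3.
  x = λ² - 28 - 28 = 9 - 56 ≡ 20; y = λ·(28 - 20) - 8 ≡ 16. → (20, 16)
3P: (20, 16) + (28, 8). λ = (8 - 16)/(28 - 20) ≡ 59/8 mod 67. 8⁻¹ ≡ 42 (mod 67), so λ ≡ 66.
  x = λ² - 20 - 28 = 4356 - 48 ≡ 20; y = λ·(20 - 20) - 16 ≡ 51. → (20, 51)
3P = (20, 51).
Next 3Q:
Repeated addition: build up to 3Q.
2Q: tangent at (18, 63): λ = (3·18² + 41)/(2·63) ≡ 8/59. 59⁻¹ ≡ 25 (mod 67) since 59·25 = 1475 ≡ 1, so λ ≡ 8·25 ≡ 66.
  x = λ² - 18 - 18 = 4356 - 36 ≡ 32; y = λ·(18 - 32) - 63 ≡ 18. → (32, 18)
3Q: (32, 18) + (18, 63). λ = (63 - 18)/(18 - 32) ≡ 45/53 mod 67. 53⁻¹ ≡ 43 (mod 67), so λ ≡ 59.
  x = λ² - 32 - 18 = 3481 - 50 ≡ 14; y = λ·(32 - 14) - 18 ≡ 39. → (14, 39)
3Q = (14, 39).
Finally 3P + 3Q:
(20, 51) + (14, 39). λ = (39 - 51)/(14 - 20) ≡ 55/61 mod 67. 61⁻¹ ≡ 11 (mod 67) since 61·11 = 671 ≡ 1, so λ ≡ 2.
  x = λ² - 20 - 14 = 4 - 34 ≡ 37; y = λ·(20 - 37) - 51 ≡ 49. → (37, 49)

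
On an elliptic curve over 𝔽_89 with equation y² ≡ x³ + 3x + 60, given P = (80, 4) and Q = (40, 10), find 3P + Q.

(54, 45)

First 3P:
Repeated addition: build up to 3P.
2P: tangent at (80, 4): λ = (3·80² + 3)/(2·4) ≡ 68/8. 8⁻¹ ≡ 78 (mod 89), so λ ≡ 68·78 ≡ 53.
  x = λ² - 80 - 80 = 2809 - 160 ≡ 68; y = λ·(80 - 68) - 4 ≡ 9. → (68, 9)
3P: (68, 9) + (80, 4). λ = (4 - 9)/(80 - 68) ≡ 84/12 mod 89. 12⁻¹ ≡ 52 (mod 89), so λ ≡ 7.
  x = λ² - 68 - 80 = 49 - 148 ≡ 79; y = λ·(68 - 79) - 9 ≡ 3. → (79, 3)
3P = (79, 3).
Finally 3P + Q:
(79, 3) + (40, 10). λ = (10 - 3)/(40 - 79) ≡ 7/50 mod 89. 50⁻¹ ≡ 73 (mod 89), so λ ≡ 66.
  x = λ² - 79 - 40 = 4356 - 119 ≡ 54; y = λ·(79 - 54) - 3 ≡ 45. → (54, 45)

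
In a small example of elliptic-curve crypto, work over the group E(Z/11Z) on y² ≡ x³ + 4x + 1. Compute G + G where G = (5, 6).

(5, 5)

tangent at (5, 6): λ = (3·5² + 4)/(2·6) ≡ 2/1. 1⁻¹ ≡ 1 (mod 11), so λ ≡ 2·1 ≡ 2.
  x = λ² - 5 - 5 = 4 - 10 ≡ 5; y = λ·(5 - 5) - 6 ≡ 5. → (5, 5)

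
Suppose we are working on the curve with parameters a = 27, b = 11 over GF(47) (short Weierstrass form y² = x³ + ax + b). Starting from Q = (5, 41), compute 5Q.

Repeated addition: build up to 5Q.
2Q: tangent at (5, 41): λ = (3·5² + 27)/(2·41) ≡ 8/35. 35⁻¹ ≡ 43 (mod 47), so λ ≡ 8·43 ≡ 15.
  x = λ² - 5 - 5 = 225 - 10 ≡ 27; y = λ·(5 - 27) - 41 ≡ 5. → (27, 5)
3Q: (27, 5) + (5, 41). λ = (41 - 5)/(5 - 27) ≡ 36/25 mod 47. 25⁻¹ ≡ 32 (mod 47), so λ ≡ 24.
  x = λ² - 27 - 5 = 576 - 32 ≡ 27; y = λ·(27 - 27) - 5 ≡ 42. → (27, 42)
4Q: (27, 42) + (5, 41). λ = (41 - 42)/(5 - 27) ≡ 46/25 mod 47. 25⁻¹ ≡ 32 (mod 47), so λ ≡ 15.
  x = λ² - 27 - 5 = 225 - 32 ≡ 5; y = λ·(27 - 5) - 42 ≡ 6. → (5, 6)
5Q: (5, 6) + (5, 41): same x and y₁ ≡ -y₂, so the sum is O.

O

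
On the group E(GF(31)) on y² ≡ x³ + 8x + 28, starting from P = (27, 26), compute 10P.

Double-and-add on 10 = (1010)₂. Start with P = (27, 26) for the leading 1-bit.
double: tangent at (27, 26): λ = (3·27² + 8)/(2·26) ≡ 25/21. 21⁻¹ ≡ 3 (mod 31) since 21·3 = 63 ≡ 1, so λ ≡ 25·3 ≡ 13.
  x = λ² - 27 - 27 = 169 - 54 ≡ 22; y = λ·(27 - 22) - 26 ≡ 8. → (22, 8)
double: tangent at (22, 8): λ = (3·22² + 8)/(2·8) ≡ 3/16. 16⁻¹ ≡ 2 (mod 31), so λ ≡ 3·2 ≡ 6.
  x = λ² - 22 - 22 = 36 - 44 ≡ 23; y = λ·(22 - 23) - 8 ≡ 17. → (23, 17)
add P: (23, 17) + (27, 26). λ = (26 - 17)/(27 - 23) ≡ 9/4 mod 31. 4⁻¹ ≡ 8 (mod 31), so λ ≡ 10.
  x = λ² - 23 - 27 = 100 - 50 ≡ 19; y = λ·(23 - 19) - 17 ≡ 23. → (19, 23)
double: tangent at (19, 23): λ = (3·19² + 8)/(2·23) ≡ 6/15. 15⁻¹ ≡ 29 (mod 31), so λ ≡ 6·29 ≡ 19.
  x = λ² - 19 - 19 = 361 - 38 ≡ 13; y = λ·(19 - 13) - 23 ≡ 29. → (13, 29)

(13, 29)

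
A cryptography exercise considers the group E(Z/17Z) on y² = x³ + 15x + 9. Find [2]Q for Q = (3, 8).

(7, 7)

tangent at (3, 8): λ = (3·3² + 15)/(2·8) ≡ 8/16. 16⁻¹ ≡ 16 (mod 17), so λ ≡ 8·16 ≡ 9.
  x = λ² - 3 - 3 = 81 - 6 ≡ 7; y = λ·(3 - 7) - 8 ≡ 7. → (7, 7)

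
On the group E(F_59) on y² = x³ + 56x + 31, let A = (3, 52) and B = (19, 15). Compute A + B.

(3, 52) + (19, 15). λ = (15 - 52)/(19 - 3) ≡ 22/16 mod 59. 16⁻¹ ≡ 48 (mod 59) since 16·48 = 768 ≡ 1, so λ ≡ 53.
  x = λ² - 3 - 19 = 2809 - 22 ≡ 14; y = λ·(3 - 14) - 52 ≡ 14. → (14, 14)

(14, 14)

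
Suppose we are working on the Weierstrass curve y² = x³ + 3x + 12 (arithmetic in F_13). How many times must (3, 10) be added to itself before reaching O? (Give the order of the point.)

2P: tangent at (3, 10): λ = (3·3² + 3)/(2·10) ≡ 4/7. 7⁻¹ ≡ 2 (mod 13) since 7·2 = 14 ≡ 1, so λ ≡ 4·2 ≡ 8.
  x = λ² - 3 - 3 = 64 - 6 ≡ 6; y = λ·(3 - 6) - 10 ≡ 5. → (6, 5)
3P: (6, 5) + (3, 10). λ = (10 - 5)/(3 - 6) ≡ 5/10 mod 13. 10⁻¹ ≡ 4 (mod 13), so λ ≡ 7.
  x = λ² - 6 - 3 = 49 - 9 ≡ 1; y = λ·(6 - 1) - 5 ≡ 4. → (1, 4)
4P: (1, 4) + (3, 10). λ = (10 - 4)/(3 - 1) ≡ 6/2 mod 13. 2⁻¹ ≡ 7 (mod 13) since 2·7 = 14 ≡ 1, so λ ≡ 3.
  x = λ² - 1 - 3 = 9 - 4 ≡ 5; y = λ·(1 - 5) - 4 ≡ 10. → (5, 10)
5P: (5, 10) + (3, 10). λ = (10 - 10)/(3 - 5) ≡ 0/11 mod 13. 11⁻¹ ≡ 6 (mod 13), so λ ≡ 0.
  x = λ² - 5 - 3 = 0 - 8 ≡ 5; y = λ·(5 - 5) - 10 ≡ 3. → (5, 3)
6P: (5, 3) + (3, 10). λ = (10 - 3)/(3 - 5) ≡ 7/11 mod 13. 11⁻¹ ≡ 6 (mod 13) since 11·6 = 66 ≡ 1, so λ ≡ 3.
  x = λ² - 5 - 3 = 9 - 8 ≡ 1; y = λ·(5 - 1) - 3 ≡ 9. → (1, 9)
7P: (1, 9) + (3, 10). λ = (10 - 9)/(3 - 1) ≡ 1/2 mod 13. 2⁻¹ ≡ 7 (mod 13) since 2·7 = 14 ≡ 1, so λ ≡ 7.
  x = λ² - 1 - 3 = 49 - 4 ≡ 6; y = λ·(1 - 6) - 9 ≡ 8. → (6, 8)
8P: (6, 8) + (3, 10). λ = (10 - 8)/(3 - 6) ≡ 2/10 mod 13. 10⁻¹ ≡ 4 (mod 13), so λ ≡ 8.
  x = λ² - 6 - 3 = 64 - 9 ≡ 3; y = λ·(6 - 3) - 8 ≡ 3. → (3, 3)
9P: (3, 3) + (3, 10): same x and y₁ ≡ -y₂, so the sum is O.
9P = O, so the order is 9.

9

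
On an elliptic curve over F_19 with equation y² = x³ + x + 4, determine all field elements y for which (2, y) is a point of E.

none

x³ + 1x + 4 = 14 ≡ 14 (mod 19).
14 is a non-residue mod 19; no y exists.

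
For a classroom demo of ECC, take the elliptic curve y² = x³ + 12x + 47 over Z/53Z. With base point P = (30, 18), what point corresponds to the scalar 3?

(37, 23)

Repeated addition: build up to 3P.
2P: tangent at (30, 18): λ = (3·30² + 12)/(2·18) ≡ 9/36. 36⁻¹ ≡ 28 (mod 53), so λ ≡ 9·28 ≡ 40.
  x = λ² - 30 - 30 = 1600 - 60 ≡ 3; y = λ·(30 - 3) - 18 ≡ 2. → (3, 2)
3P: (3, 2) + (30, 18). λ = (18 - 2)/(30 - 3) ≡ 16/27 mod 53. 27⁻¹ ≡ 2 (mod 53), so λ ≡ 32.
  x = λ² - 3 - 30 = 1024 - 33 ≡ 37; y = λ·(3 - 37) - 2 ≡ 23. → (37, 23)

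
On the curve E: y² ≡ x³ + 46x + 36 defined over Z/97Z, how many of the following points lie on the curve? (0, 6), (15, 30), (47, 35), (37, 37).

3

(0, 6): 6² ≡ 36, rhs ≡ 36 → on.
(15, 30): 30² ≡ 27, rhs ≡ 27 → on.
(47, 35): 35² ≡ 61, rhs ≡ 0 → off.
(37, 37): 37² ≡ 11, rhs ≡ 11 → on.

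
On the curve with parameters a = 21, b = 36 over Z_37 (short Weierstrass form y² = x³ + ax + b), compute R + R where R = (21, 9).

(16, 19)

tangent at (21, 9): λ = (3·21² + 21)/(2·9) ≡ 12/18. 18⁻¹ ≡ 35 (mod 37), so λ ≡ 12·35 ≡ 13.
  x = λ² - 21 - 21 = 169 - 42 ≡ 16; y = λ·(21 - 16) - 9 ≡ 19. → (16, 19)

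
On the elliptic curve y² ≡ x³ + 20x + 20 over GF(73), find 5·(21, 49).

(23, 23)

Write G = (21, 49).
Double-and-add on 5 = (101)₂. Start with G = (21, 49) for the leading 1-bit.
double: tangent at (21, 49): λ = (3·21² + 20)/(2·49) ≡ 29/25. 25⁻¹ ≡ 38 (mod 73) since 25·38 = 950 ≡ 1, so λ ≡ 29·38 ≡ 7.
  x = λ² - 21 - 21 = 49 - 42 ≡ 7; y = λ·(21 - 7) - 49 ≡ 49. → (7, 49)
double: tangent at (7, 49): λ = (3·7² + 20)/(2·49) ≡ 21/25. 25⁻¹ ≡ 38 (mod 73) since 25·38 = 950 ≡ 1, so λ ≡ 21·38 ≡ 68.
  x = λ² - 7 - 7 = 4624 - 14 ≡ 11; y = λ·(7 - 11) - 49 ≡ 44. → (11, 44)
add G: (11, 44) + (21, 49). λ = (49 - 44)/(21 - 11) ≡ 5/10 mod 73. 10⁻¹ ≡ 22 (mod 73), so λ ≡ 37.
  x = λ² - 11 - 21 = 1369 - 32 ≡ 23; y = λ·(11 - 23) - 44 ≡ 23. → (23, 23)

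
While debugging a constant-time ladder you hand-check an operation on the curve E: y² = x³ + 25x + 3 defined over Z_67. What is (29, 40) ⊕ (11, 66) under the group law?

(63, 24)

(29, 40) + (11, 66). λ = (66 - 40)/(11 - 29) ≡ 26/49 mod 67. 49⁻¹ ≡ 26 (mod 67), so λ ≡ 6.
  x = λ² - 29 - 11 = 36 - 40 ≡ 63; y = λ·(29 - 63) - 40 ≡ 24. → (63, 24)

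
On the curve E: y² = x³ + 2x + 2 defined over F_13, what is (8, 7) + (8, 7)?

(11, 9)

tangent at (8, 7): λ = (3·8² + 2)/(2·7) ≡ 12/1. 1⁻¹ ≡ 1 (mod 13), so λ ≡ 12·1 ≡ 12.
  x = λ² - 8 - 8 = 144 - 16 ≡ 11; y = λ·(8 - 11) - 7 ≡ 9. → (11, 9)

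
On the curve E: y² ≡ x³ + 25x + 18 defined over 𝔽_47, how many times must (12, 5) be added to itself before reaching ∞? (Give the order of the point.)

2P: tangent at (12, 5): λ = (3·12² + 25)/(2·5) ≡ 34/10. 10⁻¹ ≡ 33 (mod 47) since 10·33 = 330 ≡ 1, so λ ≡ 34·33 ≡ 41.
  x = λ² - 12 - 12 = 1681 - 24 ≡ 12; y = λ·(12 - 12) - 5 ≡ 42. → (12, 42)
3P: (12, 42) + (12, 5): same x and y₁ ≡ -y₂, so the sum is ∞.
3P = ∞, so the order is 3.

3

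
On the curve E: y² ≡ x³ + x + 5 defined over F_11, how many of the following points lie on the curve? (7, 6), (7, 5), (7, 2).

(7, 6): 6² ≡ 3, rhs ≡ 3 → on.
(7, 5): 5² ≡ 3, rhs ≡ 3 → on.
(7, 2): 2² ≡ 4, rhs ≡ 3 → off.

2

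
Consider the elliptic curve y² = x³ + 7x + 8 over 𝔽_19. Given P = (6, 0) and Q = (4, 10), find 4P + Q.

(4, 10)

First 4P:
Repeated addition: build up to 4P.
2P: (6, 0) + (6, 0): same x and y₁ ≡ -y₂, so the sum is ∞.
3P: ∞ + (6, 0) = (6, 0) (identity).
4P: (6, 0) + (6, 0): same x and y₁ ≡ -y₂, so the sum is ∞.
4P = ∞.
Finally 4P + Q:
∞ + (4, 10) = (4, 10) (identity).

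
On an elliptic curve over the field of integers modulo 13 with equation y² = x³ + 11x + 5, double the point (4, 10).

(6, 1)

tangent at (4, 10): λ = (3·4² + 11)/(2·10) ≡ 7/7. 7⁻¹ ≡ 2 (mod 13), so λ ≡ 7·2 ≡ 1.
  x = λ² - 4 - 4 = 1 - 8 ≡ 6; y = λ·(4 - 6) - 10 ≡ 1. → (6, 1)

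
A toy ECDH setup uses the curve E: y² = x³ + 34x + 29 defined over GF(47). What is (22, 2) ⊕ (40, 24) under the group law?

(1, 8)

(22, 2) + (40, 24). λ = (24 - 2)/(40 - 22) ≡ 22/18 mod 47. 18⁻¹ ≡ 34 (mod 47) since 18·34 = 612 ≡ 1, so λ ≡ 43.
  x = λ² - 22 - 40 = 1849 - 62 ≡ 1; y = λ·(22 - 1) - 2 ≡ 8. → (1, 8)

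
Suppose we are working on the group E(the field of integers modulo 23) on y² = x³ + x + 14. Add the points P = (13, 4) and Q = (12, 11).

(1, 4)

(13, 4) + (12, 11). λ = (11 - 4)/(12 - 13) ≡ 7/22 mod 23. 22⁻¹ ≡ 22 (mod 23) since 22·22 = 484 ≡ 1, so λ ≡ 16.
  x = λ² - 13 - 12 = 256 - 25 ≡ 1; y = λ·(13 - 1) - 4 ≡ 4. → (1, 4)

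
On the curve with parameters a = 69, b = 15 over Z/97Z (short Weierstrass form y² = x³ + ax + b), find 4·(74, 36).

Write P = (74, 36).
Repeated addition: build up to 4P.
2P: tangent at (74, 36): λ = (3·74² + 69)/(2·36) ≡ 7/72. 72⁻¹ ≡ 31 (mod 97), so λ ≡ 7·31 ≡ 23.
  x = λ² - 74 - 74 = 529 - 148 ≡ 90; y = λ·(74 - 90) - 36 ≡ 81. → (90, 81)
3P: (90, 81) + (74, 36). λ = (36 - 81)/(74 - 90) ≡ 52/81 mod 97. 81⁻¹ ≡ 6 (mod 97), so λ ≡ 21.
  x = λ² - 90 - 74 = 441 - 164 ≡ 83; y = λ·(90 - 83) - 81 ≡ 66. → (83, 66)
4P: (83, 66) + (74, 36). λ = (36 - 66)/(74 - 83) ≡ 67/88 mod 97. 88⁻¹ ≡ 43 (mod 97), so λ ≡ 68.
  x = λ² - 83 - 74 = 4624 - 157 ≡ 5; y = λ·(83 - 5) - 66 ≡ 0. → (5, 0)

(5, 0)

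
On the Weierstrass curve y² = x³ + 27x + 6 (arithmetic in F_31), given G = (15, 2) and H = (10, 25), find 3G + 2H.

First 3G:
Repeated addition: build up to 3G.
2G: tangent at (15, 2): λ = (3·15² + 27)/(2·2) ≡ 20/4. 4⁻¹ ≡ 8 (mod 31) since 4·8 = 32 ≡ 1, so λ ≡ 20·8 ≡ 5.
  x = λ² - 15 - 15 = 25 - 30 ≡ 26; y = λ·(15 - 26) - 2 ≡ 5. → (26, 5)
3G: (26, 5) + (15, 2). λ = (2 - 5)/(15 - 26) ≡ 28/20 mod 31. 20⁻¹ ≡ 14 (mod 31) since 20·14 = 280 ≡ 1, so λ ≡ 20.
  x = λ² - 26 - 15 = 400 - 41 ≡ 18; y = λ·(26 - 18) - 5 ≡ 0. → (18, 0)
3G = (18, 0).
Next 2H:
Repeated addition: build up to 2H.
2H: tangent at (10, 25): λ = (3·10² + 27)/(2·25) ≡ 17/19. 19⁻¹ ≡ 18 (mod 31), so λ ≡ 17·18 ≡ 27.
  x = λ² - 10 - 10 = 729 - 20 ≡ 27; y = λ·(10 - 27) - 25 ≡ 12. → (27, 12)
2H = (27, 12).
Finally 3G + 2H:
(18, 0) + (27, 12). λ = (12 - 0)/(27 - 18) ≡ 12/9 mod 31. 9⁻¹ ≡ 7 (mod 31) since 9·7 = 63 ≡ 1, so λ ≡ 22.
  x = λ² - 18 - 27 = 484 - 45 ≡ 5; y = λ·(18 - 5) - 0 ≡ 7. → (5, 7)

(5, 7)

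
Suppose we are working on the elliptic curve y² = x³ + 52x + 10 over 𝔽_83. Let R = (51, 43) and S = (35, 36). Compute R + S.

(51, 43) + (35, 36). λ = (36 - 43)/(35 - 51) ≡ 76/67 mod 83. 67⁻¹ ≡ 57 (mod 83), so λ ≡ 16.
  x = λ² - 51 - 35 = 256 - 86 ≡ 4; y = λ·(51 - 4) - 43 ≡ 45. → (4, 45)

(4, 45)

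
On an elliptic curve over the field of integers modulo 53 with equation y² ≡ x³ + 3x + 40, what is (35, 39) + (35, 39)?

(20, 16)

tangent at (35, 39): λ = (3·35² + 3)/(2·39) ≡ 21/25. 25⁻¹ ≡ 17 (mod 53), so λ ≡ 21·17 ≡ 39.
  x = λ² - 35 - 35 = 1521 - 70 ≡ 20; y = λ·(35 - 20) - 39 ≡ 16. → (20, 16)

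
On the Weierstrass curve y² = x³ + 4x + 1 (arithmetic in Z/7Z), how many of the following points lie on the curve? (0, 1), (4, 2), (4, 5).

3

(0, 1): 1² ≡ 1, rhs ≡ 1 → on.
(4, 2): 2² ≡ 4, rhs ≡ 4 → on.
(4, 5): 5² ≡ 4, rhs ≡ 4 → on.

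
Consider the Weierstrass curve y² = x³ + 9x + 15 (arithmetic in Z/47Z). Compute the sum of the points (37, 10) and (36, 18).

(38, 45)

(37, 10) + (36, 18). λ = (18 - 10)/(36 - 37) ≡ 8/46 mod 47. 46⁻¹ ≡ 46 (mod 47), so λ ≡ 39.
  x = λ² - 37 - 36 = 1521 - 73 ≡ 38; y = λ·(37 - 38) - 10 ≡ 45. → (38, 45)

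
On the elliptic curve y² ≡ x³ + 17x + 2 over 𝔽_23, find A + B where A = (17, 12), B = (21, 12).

(17, 12) + (21, 12). λ = (12 - 12)/(21 - 17) ≡ 0/4 mod 23. 4⁻¹ ≡ 6 (mod 23) since 4·6 = 24 ≡ 1, so λ ≡ 0.
  x = λ² - 17 - 21 = 0 - 38 ≡ 8; y = λ·(17 - 8) - 12 ≡ 11. → (8, 11)

(8, 11)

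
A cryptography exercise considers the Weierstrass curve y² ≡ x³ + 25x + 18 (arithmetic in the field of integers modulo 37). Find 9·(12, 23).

(12, 23)

Write P = (12, 23).
Repeated addition: build up to 9P.
2P: tangent at (12, 23): λ = (3·12² + 25)/(2·23) ≡ 13/9. 9⁻¹ ≡ 33 (mod 37), so λ ≡ 13·33 ≡ 22.
  x = λ² - 12 - 12 = 484 - 24 ≡ 16; y = λ·(12 - 16) - 23 ≡ 0. → (16, 0)
3P: (16, 0) + (12, 23). λ = (23 - 0)/(12 - 16) ≡ 23/33 mod 37. 33⁻¹ ≡ 9 (mod 37), so λ ≡ 22.
  x = λ² - 16 - 12 = 484 - 28 ≡ 12; y = λ·(16 - 12) - 0 ≡ 14. → (12, 14)
4P: (12, 14) + (12, 23): same x and y₁ ≡ -y₂, so the sum is the point at infinity.
5P: the point at infinity + (12, 23) = (12, 23) (identity).
6P: tangent at (12, 23): λ = (3·12² + 25)/(2·23) ≡ 13/9. 9⁻¹ ≡ 33 (mod 37), so λ ≡ 13·33 ≡ 22.
  x = λ² - 12 - 12 = 484 - 24 ≡ 16; y = λ·(12 - 16) - 23 ≡ 0. → (16, 0)
7P: (16, 0) + (12, 23). λ = (23 - 0)/(12 - 16) ≡ 23/33 mod 37. 33⁻¹ ≡ 9 (mod 37) since 33·9 = 297 ≡ 1, so λ ≡ 22.
  x = λ² - 16 - 12 = 484 - 28 ≡ 12; y = λ·(16 - 12) - 0 ≡ 14. → (12, 14)
8P: (12, 14) + (12, 23): same x and y₁ ≡ -y₂, so the sum is the point at infinity.
9P: the point at infinity + (12, 23) = (12, 23) (identity).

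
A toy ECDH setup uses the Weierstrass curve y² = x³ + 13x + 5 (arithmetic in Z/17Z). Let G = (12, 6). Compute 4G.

(12, 11)

Double-and-add on 4 = (100)₂. Start with G = (12, 6) for the leading 1-bit.
double: tangent at (12, 6): λ = (3·12² + 13)/(2·6) ≡ 3/12. 12⁻¹ ≡ 10 (mod 17), so λ ≡ 3·10 ≡ 13.
  x = λ² - 12 - 12 = 169 - 24 ≡ 9; y = λ·(12 - 9) - 6 ≡ 16. → (9, 16)
double: tangent at (9, 16): λ = (3·9² + 13)/(2·16) ≡ 1/15. 15⁻¹ ≡ 8 (mod 17) since 15·8 = 120 ≡ 1, so λ ≡ 1·8 ≡ 8.
  x = λ² - 9 - 9 = 64 - 18 ≡ 12; y = λ·(9 - 12) - 16 ≡ 11. → (12, 11)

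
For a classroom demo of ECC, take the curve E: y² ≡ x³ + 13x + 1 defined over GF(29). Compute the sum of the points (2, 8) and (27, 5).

(6, 18)

(2, 8) + (27, 5). λ = (5 - 8)/(27 - 2) ≡ 26/25 mod 29. 25⁻¹ ≡ 7 (mod 29) since 25·7 = 175 ≡ 1, so λ ≡ 8.
  x = λ² - 2 - 27 = 64 - 29 ≡ 6; y = λ·(2 - 6) - 8 ≡ 18. → (6, 18)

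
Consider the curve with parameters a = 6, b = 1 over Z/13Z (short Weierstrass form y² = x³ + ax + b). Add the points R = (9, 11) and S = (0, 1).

(9, 11) + (0, 1). λ = (1 - 11)/(0 - 9) ≡ 3/4 mod 13. 4⁻¹ ≡ 10 (mod 13), so λ ≡ 4.
  x = λ² - 9 - 0 = 16 - 9 ≡ 7; y = λ·(9 - 7) - 11 ≡ 10. → (7, 10)

(7, 10)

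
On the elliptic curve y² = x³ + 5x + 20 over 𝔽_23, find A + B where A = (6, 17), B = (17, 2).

(3, 4)

(6, 17) + (17, 2). λ = (2 - 17)/(17 - 6) ≡ 8/11 mod 23. 11⁻¹ ≡ 21 (mod 23), so λ ≡ 7.
  x = λ² - 6 - 17 = 49 - 23 ≡ 3; y = λ·(6 - 3) - 17 ≡ 4. → (3, 4)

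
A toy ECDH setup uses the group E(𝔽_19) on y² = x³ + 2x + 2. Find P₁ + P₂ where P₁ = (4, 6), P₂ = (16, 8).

(8, 6)

(4, 6) + (16, 8). λ = (8 - 6)/(16 - 4) ≡ 2/12 mod 19. 12⁻¹ ≡ 8 (mod 19), so λ ≡ 16.
  x = λ² - 4 - 16 = 256 - 20 ≡ 8; y = λ·(4 - 8) - 6 ≡ 6. → (8, 6)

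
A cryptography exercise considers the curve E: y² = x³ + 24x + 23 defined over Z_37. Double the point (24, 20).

(16, 27)

tangent at (24, 20): λ = (3·24² + 24)/(2·20) ≡ 13/3. 3⁻¹ ≡ 25 (mod 37) since 3·25 = 75 ≡ 1, so λ ≡ 13·25 ≡ 29.
  x = λ² - 24 - 24 = 841 - 48 ≡ 16; y = λ·(24 - 16) - 20 ≡ 27. → (16, 27)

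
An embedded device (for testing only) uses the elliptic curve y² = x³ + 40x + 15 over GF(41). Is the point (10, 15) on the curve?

no

y² = 15² ≡ 20; x³ + 40x + 15 = 1415 ≡ 21 (mod 41). 20 ≠ 21.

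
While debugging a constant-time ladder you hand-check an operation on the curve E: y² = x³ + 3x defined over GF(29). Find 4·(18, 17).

(7, 25)

Write G = (18, 17).
Repeated addition: build up to 4G.
2G: tangent at (18, 17): λ = (3·18² + 3)/(2·17) ≡ 18/5. 5⁻¹ ≡ 6 (mod 29), so λ ≡ 18·6 ≡ 21.
  x = λ² - 18 - 18 = 441 - 36 ≡ 28; y = λ·(18 - 28) - 17 ≡ 5. → (28, 5)
3G: (28, 5) + (18, 17). λ = (17 - 5)/(18 - 28) ≡ 12/19 mod 29. 19⁻¹ ≡ 26 (mod 29), so λ ≡ 22.
  x = λ² - 28 - 18 = 484 - 46 ≡ 3; y = λ·(28 - 3) - 5 ≡ 23. → (3, 23)
4G: (3, 23) + (18, 17). λ = (17 - 23)/(18 - 3) ≡ 23/15 mod 29. 15⁻¹ ≡ 2 (mod 29) since 15·2 = 30 ≡ 1, so λ ≡ 17.
  x = λ² - 3 - 18 = 289 - 21 ≡ 7; y = λ·(3 - 7) - 23 ≡ 25. → (7, 25)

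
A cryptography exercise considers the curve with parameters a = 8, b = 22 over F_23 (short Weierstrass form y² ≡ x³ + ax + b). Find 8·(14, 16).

(3, 2)

Write G = (14, 16).
Repeated addition: build up to 8G.
2G: tangent at (14, 16): λ = (3·14² + 8)/(2·16) ≡ 21/9. 9⁻¹ ≡ 18 (mod 23), so λ ≡ 21·18 ≡ 10.
  x = λ² - 14 - 14 = 100 - 28 ≡ 3; y = λ·(14 - 3) - 16 ≡ 2. → (3, 2)
3G: (3, 2) + (14, 16). λ = (16 - 2)/(14 - 3) ≡ 14/11 mod 23. 11⁻¹ ≡ 21 (mod 23) since 11·21 = 231 ≡ 1, so λ ≡ 18.
  x = λ² - 3 - 14 = 324 - 17 ≡ 8; y = λ·(3 - 8) - 2 ≡ 0. → (8, 0)
4G: (8, 0) + (14, 16). λ = (16 - 0)/(14 - 8) ≡ 16/6 mod 23. 6⁻¹ ≡ 4 (mod 23) since 6·4 = 24 ≡ 1, so λ ≡ 18.
  x = λ² - 8 - 14 = 324 - 22 ≡ 3; y = λ·(8 - 3) - 0 ≡ 21. → (3, 21)
5G: (3, 21) + (14, 16). λ = (16 - 21)/(14 - 3) ≡ 18/11 mod 23. 11⁻¹ ≡ 21 (mod 23), so λ ≡ 10.
  x = λ² - 3 - 14 = 100 - 17 ≡ 14; y = λ·(3 - 14) - 21 ≡ 7. → (14, 7)
6G: (14, 7) + (14, 16): same x and y₁ ≡ -y₂, so the sum is O.
7G: O + (14, 16) = (14, 16) (identity).
8G: tangent at (14, 16): λ = (3·14² + 8)/(2·16) ≡ 21/9. 9⁻¹ ≡ 18 (mod 23), so λ ≡ 21·18 ≡ 10.
  x = λ² - 14 - 14 = 100 - 28 ≡ 3; y = λ·(14 - 3) - 16 ≡ 2. → (3, 2)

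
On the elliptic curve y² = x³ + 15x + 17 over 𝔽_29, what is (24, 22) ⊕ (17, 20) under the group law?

(24, 22) + (17, 20). λ = (20 - 22)/(17 - 24) ≡ 27/22 mod 29. 22⁻¹ ≡ 4 (mod 29) since 22·4 = 88 ≡ 1, so λ ≡ 21.
  x = λ² - 24 - 17 = 441 - 41 ≡ 23; y = λ·(24 - 23) - 22 ≡ 28. → (23, 28)

(23, 28)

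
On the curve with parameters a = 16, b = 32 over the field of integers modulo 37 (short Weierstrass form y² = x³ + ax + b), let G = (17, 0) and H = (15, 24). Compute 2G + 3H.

(12, 19)

First 2G:
Repeated addition: build up to 2G.
2G: (17, 0) + (17, 0): same x and y₁ ≡ -y₂, so the sum is the point at infinity.
2G = the point at infinity.
Next 3H:
Repeated addition: build up to 3H.
2H: tangent at (15, 24): λ = (3·15² + 16)/(2·24) ≡ 25/11. 11⁻¹ ≡ 27 (mod 37), so λ ≡ 25·27 ≡ 9.
  x = λ² - 15 - 15 = 81 - 30 ≡ 14; y = λ·(15 - 14) - 24 ≡ 22. → (14, 22)
3H: (14, 22) + (15, 24). λ = (24 - 22)/(15 - 14) ≡ 2/1 mod 37. 1⁻¹ ≡ 1 (mod 37), so λ ≡ 2.
  x = λ² - 14 - 15 = 4 - 29 ≡ 12; y = λ·(14 - 12) - 22 ≡ 19. → (12, 19)
3H = (12, 19).
Finally 2G + 3H:
the point at infinity + (12, 19) = (12, 19) (identity).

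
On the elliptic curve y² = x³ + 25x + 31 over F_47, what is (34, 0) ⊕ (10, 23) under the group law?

(34, 0) + (10, 23). λ = (23 - 0)/(10 - 34) ≡ 23/23 mod 47. 23⁻¹ ≡ 45 (mod 47), so λ ≡ 1.
  x = λ² - 34 - 10 = 1 - 44 ≡ 4; y = λ·(34 - 4) - 0 ≡ 30. → (4, 30)

(4, 30)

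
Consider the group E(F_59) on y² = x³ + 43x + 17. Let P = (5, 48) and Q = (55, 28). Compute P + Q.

(44, 3)

(5, 48) + (55, 28). λ = (28 - 48)/(55 - 5) ≡ 39/50 mod 59. 50⁻¹ ≡ 13 (mod 59), so λ ≡ 35.
  x = λ² - 5 - 55 = 1225 - 60 ≡ 44; y = λ·(5 - 44) - 48 ≡ 3. → (44, 3)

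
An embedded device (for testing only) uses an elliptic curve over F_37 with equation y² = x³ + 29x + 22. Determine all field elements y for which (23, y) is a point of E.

x³ + 29x + 22 = 12856 ≡ 17 (mod 37).
17 is a non-residue mod 37; no y exists.

none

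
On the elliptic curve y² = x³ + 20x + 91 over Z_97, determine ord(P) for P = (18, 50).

9

2P: tangent at (18, 50): λ = (3·18² + 20)/(2·50) ≡ 22/3. 3⁻¹ ≡ 65 (mod 97) since 3·65 = 195 ≡ 1, so λ ≡ 22·65 ≡ 72.
  x = λ² - 18 - 18 = 5184 - 36 ≡ 7; y = λ·(18 - 7) - 50 ≡ 63. → (7, 63)
3P: (7, 63) + (18, 50). λ = (50 - 63)/(18 - 7) ≡ 84/11 mod 97. 11⁻¹ ≡ 53 (mod 97) since 11·53 = 583 ≡ 1, so λ ≡ 87.
  x = λ² - 7 - 18 = 7569 - 25 ≡ 75; y = λ·(7 - 75) - 63 ≡ 35. → (75, 35)
4P: (75, 35) + (18, 50). λ = (50 - 35)/(18 - 75) ≡ 15/40 mod 97. 40⁻¹ ≡ 17 (mod 97), so λ ≡ 61.
  x = λ² - 75 - 18 = 3721 - 93 ≡ 39; y = λ·(75 - 39) - 35 ≡ 27. → (39, 27)
5P: (39, 27) + (18, 50). λ = (50 - 27)/(18 - 39) ≡ 23/76 mod 97. 76⁻¹ ≡ 60 (mod 97), so λ ≡ 22.
  x = λ² - 39 - 18 = 484 - 57 ≡ 39; y = λ·(39 - 39) - 27 ≡ 70. → (39, 70)
6P: (39, 70) + (18, 50). λ = (50 - 70)/(18 - 39) ≡ 77/76 mod 97. 76⁻¹ ≡ 60 (mod 97) since 76·60 = 4560 ≡ 1, so λ ≡ 61.
  x = λ² - 39 - 18 = 3721 - 57 ≡ 75; y = λ·(39 - 75) - 70 ≡ 62. → (75, 62)
7P: (75, 62) + (18, 50). λ = (50 - 62)/(18 - 75) ≡ 85/40 mod 97. 40⁻¹ ≡ 17 (mod 97), so λ ≡ 87.
  x = λ² - 75 - 18 = 7569 - 93 ≡ 7; y = λ·(75 - 7) - 62 ≡ 34. → (7, 34)
8P: (7, 34) + (18, 50). λ = (50 - 34)/(18 - 7) ≡ 16/11 mod 97. 11⁻¹ ≡ 53 (mod 97), so λ ≡ 72.
  x = λ² - 7 - 18 = 5184 - 25 ≡ 18; y = λ·(7 - 18) - 34 ≡ 47. → (18, 47)
9P: (18, 47) + (18, 50): same x and y₁ ≡ -y₂, so the sum is the point at infinity.
9P = the point at infinity, so the order is 9.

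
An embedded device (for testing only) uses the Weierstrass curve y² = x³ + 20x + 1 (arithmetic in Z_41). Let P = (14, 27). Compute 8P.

(28, 39)

Double-and-add on 8 = (1000)₂. Start with P = (14, 27) for the leading 1-bit.
double: tangent at (14, 27): λ = (3·14² + 20)/(2·27) ≡ 34/13. 13⁻¹ ≡ 19 (mod 41) since 13·19 = 247 ≡ 1, so λ ≡ 34·19 ≡ 31.
  x = λ² - 14 - 14 = 961 - 28 ≡ 31; y = λ·(14 - 31) - 27 ≡ 20. → (31, 20)
double: tangent at (31, 20): λ = (3·31² + 20)/(2·20) ≡ 33/40. 40⁻¹ ≡ 40 (mod 41) since 40·40 = 1600 ≡ 1, so λ ≡ 33·40 ≡ 8.
  x = λ² - 31 - 31 = 64 - 62 ≡ 2; y = λ·(31 - 2) - 20 ≡ 7. → (2, 7)
double: tangent at (2, 7): λ = (3·2² + 20)/(2·7) ≡ 32/14. 14⁻¹ ≡ 3 (mod 41) since 14·3 = 42 ≡ 1, so λ ≡ 32·3 ≡ 14.
  x = λ² - 2 - 2 = 196 - 4 ≡ 28; y = λ·(2 - 28) - 7 ≡ 39. → (28, 39)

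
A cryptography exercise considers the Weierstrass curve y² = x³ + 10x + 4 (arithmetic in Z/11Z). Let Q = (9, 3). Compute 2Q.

tangent at (9, 3): λ = (3·9² + 10)/(2·3) ≡ 0/6. 6⁻¹ ≡ 2 (mod 11) since 6·2 = 12 ≡ 1, so λ ≡ 0·2 ≡ 0.
  x = λ² - 9 - 9 = 0 - 18 ≡ 4; y = λ·(9 - 4) - 3 ≡ 8. → (4, 8)

(4, 8)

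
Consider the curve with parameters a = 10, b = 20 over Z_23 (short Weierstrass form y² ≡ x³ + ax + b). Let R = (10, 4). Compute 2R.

(11, 9)

tangent at (10, 4): λ = (3·10² + 10)/(2·4) ≡ 11/8. 8⁻¹ ≡ 3 (mod 23) since 8·3 = 24 ≡ 1, so λ ≡ 11·3 ≡ 10.
  x = λ² - 10 - 10 = 100 - 20 ≡ 11; y = λ·(10 - 11) - 4 ≡ 9. → (11, 9)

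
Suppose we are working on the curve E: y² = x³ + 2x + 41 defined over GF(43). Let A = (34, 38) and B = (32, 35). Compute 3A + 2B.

First 3A:
Repeated addition: build up to 3A.
2A: tangent at (34, 38): λ = (3·34² + 2)/(2·38) ≡ 30/33. 33⁻¹ ≡ 30 (mod 43), so λ ≡ 30·30 ≡ 40.
  x = λ² - 34 - 34 = 1600 - 68 ≡ 27; y = λ·(34 - 27) - 38 ≡ 27. → (27, 27)
3A: (27, 27) + (34, 38). λ = (38 - 27)/(34 - 27) ≡ 11/7 mod 43. 7⁻¹ ≡ 37 (mod 43), so λ ≡ 20.
  x = λ² - 27 - 34 = 400 - 61 ≡ 38; y = λ·(27 - 38) - 27 ≡ 11. → (38, 11)
3A = (38, 11).
Next 2B:
Repeated addition: build up to 2B.
2B: tangent at (32, 35): λ = (3·32² + 2)/(2·35) ≡ 21/27. 27⁻¹ ≡ 8 (mod 43), so λ ≡ 21·8 ≡ 39.
  x = λ² - 32 - 32 = 1521 - 64 ≡ 38; y = λ·(32 - 38) - 35 ≡ 32. → (38, 32)
2B = (38, 32).
Finally 3A + 2B:
(38, 11) + (38, 32): same x and y₁ ≡ -y₂, so the sum is O.

O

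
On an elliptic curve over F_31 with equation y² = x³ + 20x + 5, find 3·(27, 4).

Write G = (27, 4).
Repeated addition: build up to 3G.
2G: tangent at (27, 4): λ = (3·27² + 20)/(2·4) ≡ 6/8. 8⁻¹ ≡ 4 (mod 31), so λ ≡ 6·4 ≡ 24.
  x = λ² - 27 - 27 = 576 - 54 ≡ 26; y = λ·(27 - 26) - 4 ≡ 20. → (26, 20)
3G: (26, 20) + (27, 4). λ = (4 - 20)/(27 - 26) ≡ 15/1 mod 31. 1⁻¹ ≡ 1 (mod 31), so λ ≡ 15.
  x = λ² - 26 - 27 = 225 - 53 ≡ 17; y = λ·(26 - 17) - 20 ≡ 22. → (17, 22)

(17, 22)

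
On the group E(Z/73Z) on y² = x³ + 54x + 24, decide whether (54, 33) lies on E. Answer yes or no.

no

y² = 33² ≡ 67; x³ + 54x + 24 = 160404 ≡ 23 (mod 73). 67 ≠ 23.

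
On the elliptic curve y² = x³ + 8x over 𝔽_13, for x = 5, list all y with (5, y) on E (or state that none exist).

3, 10

x³ + 8x + 0 = 165 ≡ 9 (mod 13).
Square roots of 9 mod 13: 3 and 10 (since 3² = 9 ≡ 9).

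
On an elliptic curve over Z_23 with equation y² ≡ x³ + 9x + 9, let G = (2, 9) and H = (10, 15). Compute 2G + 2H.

O

First 2G:
Repeated addition: build up to 2G.
2G: tangent at (2, 9): λ = (3·2² + 9)/(2·9) ≡ 21/18. 18⁻¹ ≡ 9 (mod 23), so λ ≡ 21·9 ≡ 5.
  x = λ² - 2 - 2 = 25 - 4 ≡ 21; y = λ·(2 - 21) - 9 ≡ 11. → (21, 11)
2G = (21, 11).
Next 2H:
Repeated addition: build up to 2H.
2H: tangent at (10, 15): λ = (3·10² + 9)/(2·15) ≡ 10/7. 7⁻¹ ≡ 10 (mod 23) since 7·10 = 70 ≡ 1, so λ ≡ 10·10 ≡ 8.
  x = λ² - 10 - 10 = 64 - 20 ≡ 21; y = λ·(10 - 21) - 15 ≡ 12. → (21, 12)
2H = (21, 12).
Finally 2G + 2H:
(21, 11) + (21, 12): same x and y₁ ≡ -y₂, so the sum is 𝒪.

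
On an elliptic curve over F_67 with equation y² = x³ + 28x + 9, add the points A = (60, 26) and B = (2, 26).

(5, 41)

(60, 26) + (2, 26). λ = (26 - 26)/(2 - 60) ≡ 0/9 mod 67. 9⁻¹ ≡ 15 (mod 67), so λ ≡ 0.
  x = λ² - 60 - 2 = 0 - 62 ≡ 5; y = λ·(60 - 5) - 26 ≡ 41. → (5, 41)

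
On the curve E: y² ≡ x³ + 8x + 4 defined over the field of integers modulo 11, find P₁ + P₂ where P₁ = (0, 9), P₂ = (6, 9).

(5, 2)

(0, 9) + (6, 9). λ = (9 - 9)/(6 - 0) ≡ 0/6 mod 11. 6⁻¹ ≡ 2 (mod 11), so λ ≡ 0.
  x = λ² - 0 - 6 = 0 - 6 ≡ 5; y = λ·(0 - 5) - 9 ≡ 2. → (5, 2)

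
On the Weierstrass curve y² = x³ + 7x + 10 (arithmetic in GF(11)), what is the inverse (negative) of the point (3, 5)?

-(3, 5) = (3, -5 mod 11) = (3, 6).

(3, 6)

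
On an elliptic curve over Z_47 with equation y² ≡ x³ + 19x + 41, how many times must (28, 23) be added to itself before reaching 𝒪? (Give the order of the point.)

10

2P: tangent at (28, 23): λ = (3·28² + 19)/(2·23) ≡ 21/46. 46⁻¹ ≡ 46 (mod 47) since 46·46 = 2116 ≡ 1, so λ ≡ 21·46 ≡ 26.
  x = λ² - 28 - 28 = 676 - 56 ≡ 9; y = λ·(28 - 9) - 23 ≡ 1. → (9, 1)
3P: (9, 1) + (28, 23). λ = (23 - 1)/(28 - 9) ≡ 22/19 mod 47. 19⁻¹ ≡ 5 (mod 47), so λ ≡ 16.
  x = λ² - 9 - 28 = 256 - 37 ≡ 31; y = λ·(9 - 31) - 1 ≡ 23. → (31, 23)
4P: (31, 23) + (28, 23). λ = (23 - 23)/(28 - 31) ≡ 0/44 mod 47. 44⁻¹ ≡ 31 (mod 47) since 44·31 = 1364 ≡ 1, so λ ≡ 0.
  x = λ² - 31 - 28 = 0 - 59 ≡ 35; y = λ·(31 - 35) - 23 ≡ 24. → (35, 24)
5P: (35, 24) + (28, 23). λ = (23 - 24)/(28 - 35) ≡ 46/40 mod 47. 40⁻¹ ≡ 20 (mod 47), so λ ≡ 27.
  x = λ² - 35 - 28 = 729 - 63 ≡ 8; y = λ·(35 - 8) - 24 ≡ 0. → (8, 0)
6P: (8, 0) + (28, 23). λ = (23 - 0)/(28 - 8) ≡ 23/20 mod 47. 20⁻¹ ≡ 40 (mod 47), so λ ≡ 27.
  x = λ² - 8 - 28 = 729 - 36 ≡ 35; y = λ·(8 - 35) - 0 ≡ 23. → (35, 23)
7P: (35, 23) + (28, 23). λ = (23 - 23)/(28 - 35) ≡ 0/40 mod 47. 40⁻¹ ≡ 20 (mod 47) since 40·20 = 800 ≡ 1, so λ ≡ 0.
  x = λ² - 35 - 28 = 0 - 63 ≡ 31; y = λ·(35 - 31) - 23 ≡ 24. → (31, 24)
8P: (31, 24) + (28, 23). λ = (23 - 24)/(28 - 31) ≡ 46/44 mod 47. 44⁻¹ ≡ 31 (mod 47) since 44·31 = 1364 ≡ 1, so λ ≡ 16.
  x = λ² - 31 - 28 = 256 - 59 ≡ 9; y = λ·(31 - 9) - 24 ≡ 46. → (9, 46)
9P: (9, 46) + (28, 23). λ = (23 - 46)/(28 - 9) ≡ 24/19 mod 47. 19⁻¹ ≡ 5 (mod 47) since 19·5 = 95 ≡ 1, so λ ≡ 26.
  x = λ² - 9 - 28 = 676 - 37 ≡ 28; y = λ·(9 - 28) - 46 ≡ 24. → (28, 24)
10P: (28, 24) + (28, 23): same x and y₁ ≡ -y₂, so the sum is 𝒪.
10P = 𝒪, so the order is 10.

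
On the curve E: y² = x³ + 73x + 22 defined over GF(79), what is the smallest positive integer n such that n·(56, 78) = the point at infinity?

11

2P: tangent at (56, 78): λ = (3·56² + 73)/(2·78) ≡ 1/77. 77⁻¹ ≡ 39 (mod 79) since 77·39 = 3003 ≡ 1, so λ ≡ 1·39 ≡ 39.
  x = λ² - 56 - 56 = 1521 - 112 ≡ 66; y = λ·(56 - 66) - 78 ≡ 6. → (66, 6)
3P: (66, 6) + (56, 78). λ = (78 - 6)/(56 - 66) ≡ 72/69 mod 79. 69⁻¹ ≡ 71 (mod 79) since 69·71 = 4899 ≡ 1, so λ ≡ 56.
  x = λ² - 66 - 56 = 3136 - 122 ≡ 12; y = λ·(66 - 12) - 6 ≡ 16. → (12, 16)
4P: (12, 16) + (56, 78). λ = (78 - 16)/(56 - 12) ≡ 62/44 mod 79. 44⁻¹ ≡ 9 (mod 79), so λ ≡ 5.
  x = λ² - 12 - 56 = 25 - 68 ≡ 36; y = λ·(12 - 36) - 16 ≡ 22. → (36, 22)
5P: (36, 22) + (56, 78). λ = (78 - 22)/(56 - 36) ≡ 56/20 mod 79. 20⁻¹ ≡ 4 (mod 79) since 20·4 = 80 ≡ 1, so λ ≡ 66.
  x = λ² - 36 - 56 = 4356 - 92 ≡ 77; y = λ·(36 - 77) - 22 ≡ 37. → (77, 37)
6P: (77, 37) + (56, 78). λ = (78 - 37)/(56 - 77) ≡ 41/58 mod 79. 58⁻¹ ≡ 15 (mod 79), so λ ≡ 62.
  x = λ² - 77 - 56 = 3844 - 133 ≡ 77; y = λ·(77 - 77) - 37 ≡ 42. → (77, 42)
7P: (77, 42) + (56, 78). λ = (78 - 42)/(56 - 77) ≡ 36/58 mod 79. 58⁻¹ ≡ 15 (mod 79) since 58·15 = 870 ≡ 1, so λ ≡ 66.
  x = λ² - 77 - 56 = 4356 - 133 ≡ 36; y = λ·(77 - 36) - 42 ≡ 57. → (36, 57)
8P: (36, 57) + (56, 78). λ = (78 - 57)/(56 - 36) ≡ 21/20 mod 79. 20⁻¹ ≡ 4 (mod 79) since 20·4 = 80 ≡ 1, so λ ≡ 5.
  x = λ² - 36 - 56 = 25 - 92 ≡ 12; y = λ·(36 - 12) - 57 ≡ 63. → (12, 63)
9P: (12, 63) + (56, 78). λ = (78 - 63)/(56 - 12) ≡ 15/44 mod 79. 44⁻¹ ≡ 9 (mod 79), so λ ≡ 56.
  x = λ² - 12 - 56 = 3136 - 68 ≡ 66; y = λ·(12 - 66) - 63 ≡ 73. → (66, 73)
10P: (66, 73) + (56, 78). λ = (78 - 73)/(56 - 66) ≡ 5/69 mod 79. 69⁻¹ ≡ 71 (mod 79), so λ ≡ 39.
  x = λ² - 66 - 56 = 1521 - 122 ≡ 56; y = λ·(66 - 56) - 73 ≡ 1. → (56, 1)
11P: (56, 1) + (56, 78): same x and y₁ ≡ -y₂, so the sum is the point at infinity.
11P = the point at infinity, so the order is 11.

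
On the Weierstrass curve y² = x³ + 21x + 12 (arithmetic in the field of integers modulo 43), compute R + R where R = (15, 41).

tangent at (15, 41): λ = (3·15² + 21)/(2·41) ≡ 8/39. 39⁻¹ ≡ 32 (mod 43), so λ ≡ 8·32 ≡ 41.
  x = λ² - 15 - 15 = 1681 - 30 ≡ 17; y = λ·(15 - 17) - 41 ≡ 6. → (17, 6)

(17, 6)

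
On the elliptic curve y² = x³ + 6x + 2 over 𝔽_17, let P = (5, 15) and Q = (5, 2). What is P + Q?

The two points share x = 5 and their y-coordinates satisfy 15 + 2 ≡ 0 (mod 17), so they are inverses. Their sum is O.

O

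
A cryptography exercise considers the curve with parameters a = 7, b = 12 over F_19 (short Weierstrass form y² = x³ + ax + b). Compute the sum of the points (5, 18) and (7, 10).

(5, 18) + (7, 10). λ = (10 - 18)/(7 - 5) ≡ 11/2 mod 19. 2⁻¹ ≡ 10 (mod 19) since 2·10 = 20 ≡ 1, so λ ≡ 15.
  x = λ² - 5 - 7 = 225 - 12 ≡ 4; y = λ·(5 - 4) - 18 ≡ 16. → (4, 16)

(4, 16)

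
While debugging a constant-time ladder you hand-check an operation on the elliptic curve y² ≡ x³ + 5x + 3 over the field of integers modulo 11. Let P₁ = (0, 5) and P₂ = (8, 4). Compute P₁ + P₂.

(8, 7)

(0, 5) + (8, 4). λ = (4 - 5)/(8 - 0) ≡ 10/8 mod 11. 8⁻¹ ≡ 7 (mod 11) since 8·7 = 56 ≡ 1, so λ ≡ 4.
  x = λ² - 0 - 8 = 16 - 8 ≡ 8; y = λ·(0 - 8) - 5 ≡ 7. → (8, 7)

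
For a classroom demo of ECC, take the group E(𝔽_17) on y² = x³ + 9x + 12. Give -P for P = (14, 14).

-(14, 14) = (14, -14 mod 17) = (14, 3).

(14, 3)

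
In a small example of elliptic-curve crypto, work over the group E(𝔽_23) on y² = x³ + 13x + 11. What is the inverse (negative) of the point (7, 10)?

-(7, 10) = (7, -10 mod 23) = (7, 13).

(7, 13)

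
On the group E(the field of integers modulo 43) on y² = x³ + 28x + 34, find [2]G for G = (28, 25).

(3, 4)

tangent at (28, 25): λ = (3·28² + 28)/(2·25) ≡ 15/7. 7⁻¹ ≡ 37 (mod 43) since 7·37 = 259 ≡ 1, so λ ≡ 15·37 ≡ 39.
  x = λ² - 28 - 28 = 1521 - 56 ≡ 3; y = λ·(28 - 3) - 25 ≡ 4. → (3, 4)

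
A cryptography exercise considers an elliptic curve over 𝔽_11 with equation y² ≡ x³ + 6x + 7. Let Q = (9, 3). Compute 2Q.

tangent at (9, 3): λ = (3·9² + 6)/(2·3) ≡ 7/6. 6⁻¹ ≡ 2 (mod 11), so λ ≡ 7·2 ≡ 3.
  x = λ² - 9 - 9 = 9 - 18 ≡ 2; y = λ·(9 - 2) - 3 ≡ 7. → (2, 7)

(2, 7)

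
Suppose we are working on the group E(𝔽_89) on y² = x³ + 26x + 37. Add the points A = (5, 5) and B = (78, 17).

(5, 5) + (78, 17). λ = (17 - 5)/(78 - 5) ≡ 12/73 mod 89. 73⁻¹ ≡ 50 (mod 89), so λ ≡ 66.
  x = λ² - 5 - 78 = 4356 - 83 ≡ 1; y = λ·(5 - 1) - 5 ≡ 81. → (1, 81)

(1, 81)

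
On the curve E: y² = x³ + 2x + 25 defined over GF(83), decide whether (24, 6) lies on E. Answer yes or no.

yes

y² = 6² ≡ 36; x³ + 2x + 25 = 13897 ≡ 36 (mod 83). 36 = 36.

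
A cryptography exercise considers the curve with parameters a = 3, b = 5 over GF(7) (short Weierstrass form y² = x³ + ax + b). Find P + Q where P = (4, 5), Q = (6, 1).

(4, 5) + (6, 1). λ = (1 - 5)/(6 - 4) ≡ 3/2 mod 7. 2⁻¹ ≡ 4 (mod 7), so λ ≡ 5.
  x = λ² - 4 - 6 = 25 - 10 ≡ 1; y = λ·(4 - 1) - 5 ≡ 3. → (1, 3)

(1, 3)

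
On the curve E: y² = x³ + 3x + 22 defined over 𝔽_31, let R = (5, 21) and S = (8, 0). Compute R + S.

(5, 21) + (8, 0). λ = (0 - 21)/(8 - 5) ≡ 10/3 mod 31. 3⁻¹ ≡ 21 (mod 31) since 3·21 = 63 ≡ 1, so λ ≡ 24.
  x = λ² - 5 - 8 = 576 - 13 ≡ 5; y = λ·(5 - 5) - 21 ≡ 10. → (5, 10)

(5, 10)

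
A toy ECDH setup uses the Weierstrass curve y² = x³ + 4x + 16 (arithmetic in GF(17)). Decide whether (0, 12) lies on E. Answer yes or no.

no

y² = 12² ≡ 8; x³ + 4x + 16 = 16 ≡ 16 (mod 17). 8 ≠ 16.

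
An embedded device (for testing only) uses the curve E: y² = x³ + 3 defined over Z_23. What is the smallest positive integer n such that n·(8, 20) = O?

8

2P: tangent at (8, 20): λ = (3·8² + 0)/(2·20) ≡ 8/17. 17⁻¹ ≡ 19 (mod 23) since 17·19 = 323 ≡ 1, so λ ≡ 8·19 ≡ 14.
  x = λ² - 8 - 8 = 196 - 16 ≡ 19; y = λ·(8 - 19) - 20 ≡ 10. → (19, 10)
3P: (19, 10) + (8, 20). λ = (20 - 10)/(8 - 19) ≡ 10/12 mod 23. 12⁻¹ ≡ 2 (mod 23) since 12·2 = 24 ≡ 1, so λ ≡ 20.
  x = λ² - 19 - 8 = 400 - 27 ≡ 5; y = λ·(19 - 5) - 10 ≡ 17. → (5, 17)
4P: (5, 17) + (8, 20). λ = (20 - 17)/(8 - 5) ≡ 3/3 mod 23. 3⁻¹ ≡ 8 (mod 23), so λ ≡ 1.
  x = λ² - 5 - 8 = 1 - 13 ≡ 11; y = λ·(5 - 11) - 17 ≡ 0. → (11, 0)
5P: (11, 0) + (8, 20). λ = (20 - 0)/(8 - 11) ≡ 20/20 mod 23. 20⁻¹ ≡ 15 (mod 23) since 20·15 = 300 ≡ 1, so λ ≡ 1.
  x = λ² - 11 - 8 = 1 - 19 ≡ 5; y = λ·(11 - 5) - 0 ≡ 6. → (5, 6)
6P: (5, 6) + (8, 20). λ = (20 - 6)/(8 - 5) ≡ 14/3 mod 23. 3⁻¹ ≡ 8 (mod 23), so λ ≡ 20.
  x = λ² - 5 - 8 = 400 - 13 ≡ 19; y = λ·(5 - 19) - 6 ≡ 13. → (19, 13)
7P: (19, 13) + (8, 20). λ = (20 - 13)/(8 - 19) ≡ 7/12 mod 23. 12⁻¹ ≡ 2 (mod 23), so λ ≡ 14.
  x = λ² - 19 - 8 = 196 - 27 ≡ 8; y = λ·(19 - 8) - 13 ≡ 3. → (8, 3)
8P: (8, 3) + (8, 20): same x and y₁ ≡ -y₂, so the sum is O.
8P = O, so the order is 8.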